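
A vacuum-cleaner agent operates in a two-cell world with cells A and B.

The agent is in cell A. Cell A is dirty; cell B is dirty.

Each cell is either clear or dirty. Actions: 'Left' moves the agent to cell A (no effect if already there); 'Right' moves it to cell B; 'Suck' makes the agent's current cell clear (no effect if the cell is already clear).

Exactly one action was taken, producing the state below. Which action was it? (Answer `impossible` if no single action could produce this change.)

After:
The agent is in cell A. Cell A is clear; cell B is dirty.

try  Left: loc=A A=dirty B=dirty
try Right: loc=B A=dirty B=dirty
try  Suck: loc=A A=clear B=dirty  ← match

Suck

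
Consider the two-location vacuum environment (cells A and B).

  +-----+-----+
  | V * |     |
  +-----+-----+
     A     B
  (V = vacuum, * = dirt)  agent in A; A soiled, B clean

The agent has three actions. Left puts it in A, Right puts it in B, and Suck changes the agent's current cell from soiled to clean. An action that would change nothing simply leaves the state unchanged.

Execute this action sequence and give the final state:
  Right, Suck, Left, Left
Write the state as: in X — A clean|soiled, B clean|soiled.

in A — A soiled, B clean

1) do Right; now in B — A soiled, B clean
2) do Suck; now in B — A soiled, B clean
3) do Left; now in A — A soiled, B clean
4) do Left; now in A — A soiled, B clean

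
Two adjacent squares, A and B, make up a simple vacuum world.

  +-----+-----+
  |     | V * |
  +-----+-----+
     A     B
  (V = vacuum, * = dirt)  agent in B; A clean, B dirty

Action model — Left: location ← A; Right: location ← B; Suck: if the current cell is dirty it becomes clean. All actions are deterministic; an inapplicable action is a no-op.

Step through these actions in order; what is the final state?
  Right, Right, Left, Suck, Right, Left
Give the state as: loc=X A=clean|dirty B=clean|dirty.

loc=A A=clean B=dirty

[1] after Right: loc=B A=clean B=dirty
[2] after Right: loc=B A=clean B=dirty
[3] after Left: loc=A A=clean B=dirty
[4] after Suck: loc=A A=clean B=dirty
[5] after Right: loc=B A=clean B=dirty
[6] after Left: loc=A A=clean B=dirty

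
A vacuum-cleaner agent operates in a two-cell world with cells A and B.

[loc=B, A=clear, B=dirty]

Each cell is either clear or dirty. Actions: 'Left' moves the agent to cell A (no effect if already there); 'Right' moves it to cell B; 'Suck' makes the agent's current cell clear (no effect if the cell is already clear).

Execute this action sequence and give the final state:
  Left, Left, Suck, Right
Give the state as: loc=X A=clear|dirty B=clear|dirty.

step 1/4 (Left): loc=A A=clear B=dirty
step 2/4 (Left): loc=A A=clear B=dirty
step 3/4 (Suck): loc=A A=clear B=dirty
step 4/4 (Right): loc=B A=clear B=dirty

loc=B A=clear B=dirty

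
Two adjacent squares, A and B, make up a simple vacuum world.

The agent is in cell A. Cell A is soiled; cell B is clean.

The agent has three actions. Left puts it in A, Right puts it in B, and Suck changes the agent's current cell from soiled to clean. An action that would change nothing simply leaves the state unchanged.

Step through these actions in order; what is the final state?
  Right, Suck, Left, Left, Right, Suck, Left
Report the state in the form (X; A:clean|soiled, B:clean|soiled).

step 1/7 (Right): (B; A:soiled, B:clean)
step 2/7 (Suck): (B; A:soiled, B:clean)
step 3/7 (Left): (A; A:soiled, B:clean)
step 4/7 (Left): (A; A:soiled, B:clean)
step 5/7 (Right): (B; A:soiled, B:clean)
step 6/7 (Suck): (B; A:soiled, B:clean)
step 7/7 (Left): (A; A:soiled, B:clean)

(A; A:soiled, B:clean)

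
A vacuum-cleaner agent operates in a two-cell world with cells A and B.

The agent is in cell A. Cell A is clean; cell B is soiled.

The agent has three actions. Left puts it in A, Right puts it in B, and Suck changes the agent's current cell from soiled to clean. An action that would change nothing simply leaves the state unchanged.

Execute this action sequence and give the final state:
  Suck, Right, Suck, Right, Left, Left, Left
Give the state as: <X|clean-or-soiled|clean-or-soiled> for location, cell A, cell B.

<A|clean|clean>

1. Suck → <A|clean|soiled>
2. Right → <B|clean|soiled>
3. Suck → <B|clean|clean>
4. Right → <B|clean|clean>
5. Left → <A|clean|clean>
6. Left → <A|clean|clean>
7. Left → <A|clean|clean>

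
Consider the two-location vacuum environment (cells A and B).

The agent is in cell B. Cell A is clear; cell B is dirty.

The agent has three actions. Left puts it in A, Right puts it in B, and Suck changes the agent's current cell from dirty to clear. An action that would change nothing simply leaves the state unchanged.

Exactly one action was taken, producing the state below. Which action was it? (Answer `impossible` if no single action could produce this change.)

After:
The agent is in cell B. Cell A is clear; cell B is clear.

try  Left: (A; A:clear, B:dirty)
try Right: (B; A:clear, B:dirty)
try  Suck: (B; A:clear, B:clear)  ← match

Suck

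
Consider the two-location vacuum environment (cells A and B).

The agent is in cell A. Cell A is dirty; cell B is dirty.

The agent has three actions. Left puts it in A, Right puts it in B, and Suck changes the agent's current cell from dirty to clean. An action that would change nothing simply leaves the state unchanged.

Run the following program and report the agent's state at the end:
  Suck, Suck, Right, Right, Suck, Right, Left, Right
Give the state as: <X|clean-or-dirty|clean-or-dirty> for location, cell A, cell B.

<B|clean|clean>

step 1/8 (Suck): <A|clean|dirty>
step 2/8 (Suck): <A|clean|dirty>
step 3/8 (Right): <B|clean|dirty>
step 4/8 (Right): <B|clean|dirty>
step 5/8 (Suck): <B|clean|clean>
step 6/8 (Right): <B|clean|clean>
step 7/8 (Left): <A|clean|clean>
step 8/8 (Right): <B|clean|clean>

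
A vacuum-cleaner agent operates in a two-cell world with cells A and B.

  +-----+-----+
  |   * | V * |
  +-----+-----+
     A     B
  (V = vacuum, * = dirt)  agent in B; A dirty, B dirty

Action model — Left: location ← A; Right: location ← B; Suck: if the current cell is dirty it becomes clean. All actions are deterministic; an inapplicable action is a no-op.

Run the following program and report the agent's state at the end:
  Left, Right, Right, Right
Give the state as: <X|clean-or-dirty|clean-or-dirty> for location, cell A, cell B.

<B|dirty|dirty>

1) do Left; now <A|dirty|dirty>
2) do Right; now <B|dirty|dirty>
3) do Right; now <B|dirty|dirty>
4) do Right; now <B|dirty|dirty>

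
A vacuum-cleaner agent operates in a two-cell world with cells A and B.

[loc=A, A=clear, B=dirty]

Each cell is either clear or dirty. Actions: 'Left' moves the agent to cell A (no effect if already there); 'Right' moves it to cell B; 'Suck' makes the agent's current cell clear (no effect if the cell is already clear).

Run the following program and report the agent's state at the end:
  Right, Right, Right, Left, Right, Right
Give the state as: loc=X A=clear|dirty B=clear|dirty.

loc=B A=clear B=dirty

[1] after Right: loc=B A=clear B=dirty
[2] after Right: loc=B A=clear B=dirty
[3] after Right: loc=B A=clear B=dirty
[4] after Left: loc=A A=clear B=dirty
[5] after Right: loc=B A=clear B=dirty
[6] after Right: loc=B A=clear B=dirty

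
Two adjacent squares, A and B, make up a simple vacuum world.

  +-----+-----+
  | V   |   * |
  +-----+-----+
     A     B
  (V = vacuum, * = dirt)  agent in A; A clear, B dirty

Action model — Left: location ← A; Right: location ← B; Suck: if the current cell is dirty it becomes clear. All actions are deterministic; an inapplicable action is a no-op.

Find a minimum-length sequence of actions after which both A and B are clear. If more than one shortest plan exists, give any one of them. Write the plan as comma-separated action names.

1) do Right; now loc=B A=clear B=dirty
2) do Suck; now loc=B A=clear B=clear
min 2: go B then Suck

Right, Suck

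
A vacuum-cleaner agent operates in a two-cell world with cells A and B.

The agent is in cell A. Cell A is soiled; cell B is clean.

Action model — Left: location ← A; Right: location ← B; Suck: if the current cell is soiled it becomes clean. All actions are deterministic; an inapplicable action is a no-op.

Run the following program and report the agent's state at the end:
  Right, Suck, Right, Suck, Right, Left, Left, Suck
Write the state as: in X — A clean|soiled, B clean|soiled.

Right (#1): in B — A soiled, B clean
Suck (#2): in B — A soiled, B clean
Right (#3): in B — A soiled, B clean
Suck (#4): in B — A soiled, B clean
Right (#5): in B — A soiled, B clean
Left (#6): in A — A soiled, B clean
Left (#7): in A — A soiled, B clean
Suck (#8): in A — A clean, B clean

in A — A clean, B clean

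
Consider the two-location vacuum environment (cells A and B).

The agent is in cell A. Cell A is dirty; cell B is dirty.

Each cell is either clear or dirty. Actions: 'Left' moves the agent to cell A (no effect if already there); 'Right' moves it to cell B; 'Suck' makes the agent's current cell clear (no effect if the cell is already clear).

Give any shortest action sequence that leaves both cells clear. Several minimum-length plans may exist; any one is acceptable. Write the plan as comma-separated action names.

Suck, Right, Suck

[1] after Suck: in A — A clear, B dirty
[2] after Right: in B — A clear, B dirty
[3] after Suck: in B — A clear, B clear
min 3: Suck A + move + Suck B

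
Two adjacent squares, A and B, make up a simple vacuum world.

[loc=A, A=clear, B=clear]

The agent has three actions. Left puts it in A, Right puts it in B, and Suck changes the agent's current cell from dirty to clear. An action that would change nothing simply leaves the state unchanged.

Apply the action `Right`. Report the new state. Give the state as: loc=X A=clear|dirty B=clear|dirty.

start: loc=A A=clear B=clear
Right (#1): loc=B A=clear B=clear

loc=B A=clear B=clear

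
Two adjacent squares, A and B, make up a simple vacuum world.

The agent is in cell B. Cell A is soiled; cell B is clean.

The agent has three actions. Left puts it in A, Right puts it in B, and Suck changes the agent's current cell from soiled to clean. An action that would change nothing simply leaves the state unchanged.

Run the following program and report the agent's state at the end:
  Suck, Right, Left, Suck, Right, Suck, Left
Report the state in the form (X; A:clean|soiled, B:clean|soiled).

1) do Suck; now (B; A:soiled, B:clean)
2) do Right; now (B; A:soiled, B:clean)
3) do Left; now (A; A:soiled, B:clean)
4) do Suck; now (A; A:clean, B:clean)
5) do Right; now (B; A:clean, B:clean)
6) do Suck; now (B; A:clean, B:clean)
7) do Left; now (A; A:clean, B:clean)

(A; A:clean, B:clean)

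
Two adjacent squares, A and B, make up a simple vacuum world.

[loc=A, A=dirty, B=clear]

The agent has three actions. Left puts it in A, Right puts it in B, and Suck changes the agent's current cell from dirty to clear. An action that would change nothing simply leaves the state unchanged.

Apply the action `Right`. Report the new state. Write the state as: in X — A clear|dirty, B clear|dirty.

in B — A dirty, B clear

start: in A — A dirty, B clear
step 1/1 (Right): in B — A dirty, B clear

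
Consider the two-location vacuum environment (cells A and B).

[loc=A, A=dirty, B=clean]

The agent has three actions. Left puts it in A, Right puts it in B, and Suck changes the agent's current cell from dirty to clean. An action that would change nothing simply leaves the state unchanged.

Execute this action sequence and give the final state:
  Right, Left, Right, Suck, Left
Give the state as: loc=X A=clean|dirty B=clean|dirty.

loc=A A=dirty B=clean

step 1/5 (Right): loc=B A=dirty B=clean
step 2/5 (Left): loc=A A=dirty B=clean
step 3/5 (Right): loc=B A=dirty B=clean
step 4/5 (Suck): loc=B A=dirty B=clean
step 5/5 (Left): loc=A A=dirty B=clean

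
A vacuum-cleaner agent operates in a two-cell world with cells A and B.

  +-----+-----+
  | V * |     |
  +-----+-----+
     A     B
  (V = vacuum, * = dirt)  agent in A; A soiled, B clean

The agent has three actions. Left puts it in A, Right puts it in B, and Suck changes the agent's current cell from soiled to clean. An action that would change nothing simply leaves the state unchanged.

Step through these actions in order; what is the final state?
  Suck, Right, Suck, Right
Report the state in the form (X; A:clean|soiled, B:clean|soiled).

step 1/4 (Suck): (A; A:clean, B:clean)
step 2/4 (Right): (B; A:clean, B:clean)
step 3/4 (Suck): (B; A:clean, B:clean)
step 4/4 (Right): (B; A:clean, B:clean)

(B; A:clean, B:clean)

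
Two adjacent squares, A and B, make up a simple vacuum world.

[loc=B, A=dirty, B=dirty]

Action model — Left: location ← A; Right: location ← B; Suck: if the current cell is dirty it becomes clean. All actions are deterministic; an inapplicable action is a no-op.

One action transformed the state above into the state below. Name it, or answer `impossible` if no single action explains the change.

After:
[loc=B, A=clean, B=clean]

impossible

try  Left: loc=A A=dirty B=dirty
try Right: loc=B A=dirty B=dirty
try  Suck: loc=B A=dirty B=clean
no single action produces the after-state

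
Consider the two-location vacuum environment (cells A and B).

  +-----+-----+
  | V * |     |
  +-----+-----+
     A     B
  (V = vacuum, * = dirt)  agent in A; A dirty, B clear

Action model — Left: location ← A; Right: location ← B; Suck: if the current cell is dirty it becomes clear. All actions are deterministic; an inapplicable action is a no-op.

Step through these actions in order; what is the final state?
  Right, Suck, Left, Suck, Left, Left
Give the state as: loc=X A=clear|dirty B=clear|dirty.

loc=A A=clear B=clear

step 1/6 (Right): loc=B A=dirty B=clear
step 2/6 (Suck): loc=B A=dirty B=clear
step 3/6 (Left): loc=A A=dirty B=clear
step 4/6 (Suck): loc=A A=clear B=clear
step 5/6 (Left): loc=A A=clear B=clear
step 6/6 (Left): loc=A A=clear B=clear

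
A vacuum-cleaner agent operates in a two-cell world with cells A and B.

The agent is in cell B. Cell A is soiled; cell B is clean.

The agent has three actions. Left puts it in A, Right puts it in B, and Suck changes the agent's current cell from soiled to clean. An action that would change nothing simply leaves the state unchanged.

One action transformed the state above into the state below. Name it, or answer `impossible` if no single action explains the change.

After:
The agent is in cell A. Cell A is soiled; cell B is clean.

Left

try  Left: (A; A:soiled, B:clean)  ← match
try Right: (B; A:soiled, B:clean)
try  Suck: (B; A:soiled, B:clean)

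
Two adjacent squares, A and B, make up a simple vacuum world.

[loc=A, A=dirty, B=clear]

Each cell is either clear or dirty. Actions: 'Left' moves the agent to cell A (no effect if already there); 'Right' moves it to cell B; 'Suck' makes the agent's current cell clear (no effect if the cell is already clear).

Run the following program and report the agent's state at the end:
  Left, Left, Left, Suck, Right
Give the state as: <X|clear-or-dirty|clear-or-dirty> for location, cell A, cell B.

<B|clear|clear>

Left (#1): <A|dirty|clear>
Left (#2): <A|dirty|clear>
Left (#3): <A|dirty|clear>
Suck (#4): <A|clear|clear>
Right (#5): <B|clear|clear>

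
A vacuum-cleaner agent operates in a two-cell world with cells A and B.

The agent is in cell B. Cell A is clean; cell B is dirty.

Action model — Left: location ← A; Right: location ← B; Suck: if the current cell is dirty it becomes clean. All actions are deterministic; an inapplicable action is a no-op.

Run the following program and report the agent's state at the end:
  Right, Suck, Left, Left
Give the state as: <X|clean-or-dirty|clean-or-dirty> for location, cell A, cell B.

[1] after Right: <B|clean|dirty>
[2] after Suck: <B|clean|clean>
[3] after Left: <A|clean|clean>
[4] after Left: <A|clean|clean>

<A|clean|clean>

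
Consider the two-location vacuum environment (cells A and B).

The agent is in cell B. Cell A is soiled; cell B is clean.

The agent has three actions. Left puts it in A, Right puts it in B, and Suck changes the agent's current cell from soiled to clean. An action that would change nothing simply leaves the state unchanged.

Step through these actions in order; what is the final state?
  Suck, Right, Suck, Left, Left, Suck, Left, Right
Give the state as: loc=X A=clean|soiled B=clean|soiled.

loc=B A=clean B=clean

[1] after Suck: loc=B A=soiled B=clean
[2] after Right: loc=B A=soiled B=clean
[3] after Suck: loc=B A=soiled B=clean
[4] after Left: loc=A A=soiled B=clean
[5] after Left: loc=A A=soiled B=clean
[6] after Suck: loc=A A=clean B=clean
[7] after Left: loc=A A=clean B=clean
[8] after Right: loc=B A=clean B=clean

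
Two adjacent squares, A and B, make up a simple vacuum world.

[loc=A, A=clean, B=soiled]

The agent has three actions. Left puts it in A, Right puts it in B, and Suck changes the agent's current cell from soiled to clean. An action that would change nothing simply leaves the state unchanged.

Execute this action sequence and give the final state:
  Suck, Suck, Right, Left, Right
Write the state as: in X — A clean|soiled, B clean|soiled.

t=1 Suck ⇒ in A — A clean, B soiled
t=2 Suck ⇒ in A — A clean, B soiled
t=3 Right ⇒ in B — A clean, B soiled
t=4 Left ⇒ in A — A clean, B soiled
t=5 Right ⇒ in B — A clean, B soiled

in B — A clean, B soiled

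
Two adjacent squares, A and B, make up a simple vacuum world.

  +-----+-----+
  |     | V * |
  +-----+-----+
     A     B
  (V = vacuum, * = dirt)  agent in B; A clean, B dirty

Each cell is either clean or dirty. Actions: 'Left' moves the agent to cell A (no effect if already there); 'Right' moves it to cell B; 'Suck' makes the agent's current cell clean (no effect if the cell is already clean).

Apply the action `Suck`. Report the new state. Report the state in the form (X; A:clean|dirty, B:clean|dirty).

(B; A:clean, B:clean)

start: (B; A:clean, B:dirty)
[1] after Suck: (B; A:clean, B:clean)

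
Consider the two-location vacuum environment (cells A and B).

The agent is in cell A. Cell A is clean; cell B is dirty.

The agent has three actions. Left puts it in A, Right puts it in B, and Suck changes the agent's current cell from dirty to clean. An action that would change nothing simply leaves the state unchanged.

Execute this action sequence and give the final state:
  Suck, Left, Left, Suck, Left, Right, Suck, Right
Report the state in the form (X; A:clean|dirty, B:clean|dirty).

step 1/8 (Suck): (A; A:clean, B:dirty)
step 2/8 (Left): (A; A:clean, B:dirty)
step 3/8 (Left): (A; A:clean, B:dirty)
step 4/8 (Suck): (A; A:clean, B:dirty)
step 5/8 (Left): (A; A:clean, B:dirty)
step 6/8 (Right): (B; A:clean, B:dirty)
step 7/8 (Suck): (B; A:clean, B:clean)
step 8/8 (Right): (B; A:clean, B:clean)

(B; A:clean, B:clean)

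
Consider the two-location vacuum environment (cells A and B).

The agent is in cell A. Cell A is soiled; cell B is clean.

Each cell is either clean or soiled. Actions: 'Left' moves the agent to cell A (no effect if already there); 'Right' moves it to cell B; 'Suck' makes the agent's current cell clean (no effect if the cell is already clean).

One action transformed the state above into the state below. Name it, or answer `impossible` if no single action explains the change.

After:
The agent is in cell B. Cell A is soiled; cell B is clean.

try  Left: in A — A soiled, B clean
try Right: in B — A soiled, B clean  ← match
try  Suck: in A — A clean, B clean

Right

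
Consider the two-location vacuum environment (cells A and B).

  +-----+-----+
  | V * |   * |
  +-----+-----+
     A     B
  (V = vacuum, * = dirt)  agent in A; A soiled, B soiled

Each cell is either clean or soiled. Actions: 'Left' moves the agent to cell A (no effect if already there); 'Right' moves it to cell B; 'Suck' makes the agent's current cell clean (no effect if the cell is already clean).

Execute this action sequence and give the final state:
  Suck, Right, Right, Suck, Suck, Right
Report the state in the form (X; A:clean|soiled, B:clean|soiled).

(B; A:clean, B:clean)

1) do Suck; now (A; A:clean, B:soiled)
2) do Right; now (B; A:clean, B:soiled)
3) do Right; now (B; A:clean, B:soiled)
4) do Suck; now (B; A:clean, B:clean)
5) do Suck; now (B; A:clean, B:clean)
6) do Right; now (B; A:clean, B:clean)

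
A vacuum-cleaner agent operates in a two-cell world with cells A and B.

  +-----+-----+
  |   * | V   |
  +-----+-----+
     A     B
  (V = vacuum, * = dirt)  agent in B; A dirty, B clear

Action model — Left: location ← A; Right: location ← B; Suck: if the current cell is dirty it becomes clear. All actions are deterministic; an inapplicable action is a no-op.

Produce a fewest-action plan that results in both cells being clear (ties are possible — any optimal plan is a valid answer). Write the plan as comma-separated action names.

t=1 Left ⇒ in A — A dirty, B clear
t=2 Suck ⇒ in A — A clear, B clear
min 2: go A then Suck

Left, Suck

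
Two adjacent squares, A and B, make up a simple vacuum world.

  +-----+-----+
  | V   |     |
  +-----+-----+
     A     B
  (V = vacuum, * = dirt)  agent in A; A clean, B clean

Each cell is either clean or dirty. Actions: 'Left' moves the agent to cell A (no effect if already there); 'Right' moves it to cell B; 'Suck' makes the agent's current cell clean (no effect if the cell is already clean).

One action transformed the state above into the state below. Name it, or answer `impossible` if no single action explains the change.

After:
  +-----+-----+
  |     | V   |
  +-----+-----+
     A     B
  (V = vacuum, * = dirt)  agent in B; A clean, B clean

try  Left: loc=A A=clean B=clean
try Right: loc=B A=clean B=clean  ← match
try  Suck: loc=A A=clean B=clean

Right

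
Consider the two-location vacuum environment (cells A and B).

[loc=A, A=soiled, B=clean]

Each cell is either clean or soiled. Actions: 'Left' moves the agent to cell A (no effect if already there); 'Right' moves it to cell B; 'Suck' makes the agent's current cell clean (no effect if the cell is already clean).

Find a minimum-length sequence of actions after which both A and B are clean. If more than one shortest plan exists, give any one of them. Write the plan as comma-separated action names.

1) do Suck; now <A|clean|clean>
min 1: A is soiled, one Suck

Suck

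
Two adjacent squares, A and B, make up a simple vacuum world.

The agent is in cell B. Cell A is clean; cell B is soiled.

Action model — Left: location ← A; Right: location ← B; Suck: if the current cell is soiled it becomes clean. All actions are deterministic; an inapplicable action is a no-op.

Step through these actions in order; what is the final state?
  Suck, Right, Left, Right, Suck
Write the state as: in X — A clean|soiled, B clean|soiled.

in B — A clean, B clean

1. Suck → in B — A clean, B clean
2. Right → in B — A clean, B clean
3. Left → in A — A clean, B clean
4. Right → in B — A clean, B clean
5. Suck → in B — A clean, B clean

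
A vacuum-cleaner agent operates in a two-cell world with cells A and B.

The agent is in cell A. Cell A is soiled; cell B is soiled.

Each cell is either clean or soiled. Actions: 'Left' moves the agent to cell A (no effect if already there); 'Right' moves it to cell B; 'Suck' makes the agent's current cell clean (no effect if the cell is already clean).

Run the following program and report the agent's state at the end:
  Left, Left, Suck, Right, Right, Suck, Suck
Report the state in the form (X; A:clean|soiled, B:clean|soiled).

(B; A:clean, B:clean)

t=1 Left ⇒ (A; A:soiled, B:soiled)
t=2 Left ⇒ (A; A:soiled, B:soiled)
t=3 Suck ⇒ (A; A:clean, B:soiled)
t=4 Right ⇒ (B; A:clean, B:soiled)
t=5 Right ⇒ (B; A:clean, B:soiled)
t=6 Suck ⇒ (B; A:clean, B:clean)
t=7 Suck ⇒ (B; A:clean, B:clean)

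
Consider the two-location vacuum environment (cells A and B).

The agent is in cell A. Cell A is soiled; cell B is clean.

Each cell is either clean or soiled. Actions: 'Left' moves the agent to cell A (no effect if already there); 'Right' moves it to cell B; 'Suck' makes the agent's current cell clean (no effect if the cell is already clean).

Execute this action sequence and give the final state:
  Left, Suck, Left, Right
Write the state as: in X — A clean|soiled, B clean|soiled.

1. Left → in A — A soiled, B clean
2. Suck → in A — A clean, B clean
3. Left → in A — A clean, B clean
4. Right → in B — A clean, B clean

in B — A clean, B clean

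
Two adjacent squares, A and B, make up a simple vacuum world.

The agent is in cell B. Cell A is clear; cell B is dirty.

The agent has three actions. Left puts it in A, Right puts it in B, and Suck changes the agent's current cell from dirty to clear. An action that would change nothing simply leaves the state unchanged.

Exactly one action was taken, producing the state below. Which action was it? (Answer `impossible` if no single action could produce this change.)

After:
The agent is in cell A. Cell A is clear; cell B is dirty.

Left

try  Left: (A; A:clear, B:dirty)  ← match
try Right: (B; A:clear, B:dirty)
try  Suck: (B; A:clear, B:clear)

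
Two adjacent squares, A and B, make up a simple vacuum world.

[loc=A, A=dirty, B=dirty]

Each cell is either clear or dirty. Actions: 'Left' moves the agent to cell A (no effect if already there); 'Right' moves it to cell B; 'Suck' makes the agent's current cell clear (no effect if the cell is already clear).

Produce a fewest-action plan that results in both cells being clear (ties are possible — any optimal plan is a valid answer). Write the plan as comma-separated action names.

step 1/3 (Suck): in A — A clear, B dirty
step 2/3 (Right): in B — A clear, B dirty
step 3/3 (Suck): in B — A clear, B clear
min 3: Suck A + move + Suck B

Suck, Right, Suck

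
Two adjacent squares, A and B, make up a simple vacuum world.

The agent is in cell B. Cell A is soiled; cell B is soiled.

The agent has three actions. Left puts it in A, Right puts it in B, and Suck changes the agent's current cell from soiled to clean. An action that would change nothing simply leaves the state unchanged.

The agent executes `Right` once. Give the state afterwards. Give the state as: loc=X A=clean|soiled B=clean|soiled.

loc=B A=soiled B=soiled

start: loc=B A=soiled B=soiled
t=1 Right ⇒ loc=B A=soiled B=soiled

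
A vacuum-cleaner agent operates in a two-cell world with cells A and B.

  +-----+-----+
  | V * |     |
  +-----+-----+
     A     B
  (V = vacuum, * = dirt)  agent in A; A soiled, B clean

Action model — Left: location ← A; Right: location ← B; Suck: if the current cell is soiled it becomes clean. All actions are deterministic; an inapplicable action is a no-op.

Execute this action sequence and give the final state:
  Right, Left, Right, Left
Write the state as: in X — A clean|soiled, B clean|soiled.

in A — A soiled, B clean

[1] after Right: in B — A soiled, B clean
[2] after Left: in A — A soiled, B clean
[3] after Right: in B — A soiled, B clean
[4] after Left: in A — A soiled, B clean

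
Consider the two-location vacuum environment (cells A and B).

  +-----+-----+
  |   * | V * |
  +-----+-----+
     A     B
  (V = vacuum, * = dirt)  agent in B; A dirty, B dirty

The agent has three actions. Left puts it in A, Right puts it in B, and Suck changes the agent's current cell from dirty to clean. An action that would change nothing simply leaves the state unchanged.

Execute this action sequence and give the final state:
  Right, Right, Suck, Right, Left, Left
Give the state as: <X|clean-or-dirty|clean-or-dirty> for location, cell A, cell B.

<A|dirty|clean>

1) do Right; now <B|dirty|dirty>
2) do Right; now <B|dirty|dirty>
3) do Suck; now <B|dirty|clean>
4) do Right; now <B|dirty|clean>
5) do Left; now <A|dirty|clean>
6) do Left; now <A|dirty|clean>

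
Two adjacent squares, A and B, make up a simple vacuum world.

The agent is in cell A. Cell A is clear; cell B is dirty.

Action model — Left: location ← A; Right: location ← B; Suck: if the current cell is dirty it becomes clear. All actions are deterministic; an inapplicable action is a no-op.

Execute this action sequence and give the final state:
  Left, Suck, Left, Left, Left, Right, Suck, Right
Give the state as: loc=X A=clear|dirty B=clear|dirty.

Left (#1): loc=A A=clear B=dirty
Suck (#2): loc=A A=clear B=dirty
Left (#3): loc=A A=clear B=dirty
Left (#4): loc=A A=clear B=dirty
Left (#5): loc=A A=clear B=dirty
Right (#6): loc=B A=clear B=dirty
Suck (#7): loc=B A=clear B=clear
Right (#8): loc=B A=clear B=clear

loc=B A=clear B=clear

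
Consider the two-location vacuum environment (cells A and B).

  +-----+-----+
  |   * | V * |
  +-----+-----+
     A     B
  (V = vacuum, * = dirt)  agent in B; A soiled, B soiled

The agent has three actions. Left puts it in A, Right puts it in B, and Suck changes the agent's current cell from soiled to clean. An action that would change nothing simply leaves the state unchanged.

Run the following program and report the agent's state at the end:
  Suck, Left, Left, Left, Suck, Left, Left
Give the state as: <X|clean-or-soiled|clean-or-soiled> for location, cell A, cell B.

<A|clean|clean>

Suck (#1): <B|soiled|clean>
Left (#2): <A|soiled|clean>
Left (#3): <A|soiled|clean>
Left (#4): <A|soiled|clean>
Suck (#5): <A|clean|clean>
Left (#6): <A|clean|clean>
Left (#7): <A|clean|clean>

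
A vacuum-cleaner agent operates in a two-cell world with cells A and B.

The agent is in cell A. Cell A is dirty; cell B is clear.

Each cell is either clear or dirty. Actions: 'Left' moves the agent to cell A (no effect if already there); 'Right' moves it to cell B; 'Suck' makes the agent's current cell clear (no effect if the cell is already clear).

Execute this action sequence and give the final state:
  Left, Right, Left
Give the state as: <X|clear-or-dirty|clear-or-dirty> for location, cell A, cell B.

<A|dirty|clear>

1. Left → <A|dirty|clear>
2. Right → <B|dirty|clear>
3. Left → <A|dirty|clear>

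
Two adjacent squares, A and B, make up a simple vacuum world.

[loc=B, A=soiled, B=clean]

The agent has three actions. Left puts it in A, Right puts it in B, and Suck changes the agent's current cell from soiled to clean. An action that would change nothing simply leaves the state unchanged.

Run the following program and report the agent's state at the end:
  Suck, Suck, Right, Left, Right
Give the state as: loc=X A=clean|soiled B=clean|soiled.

t=1 Suck ⇒ loc=B A=soiled B=clean
t=2 Suck ⇒ loc=B A=soiled B=clean
t=3 Right ⇒ loc=B A=soiled B=clean
t=4 Left ⇒ loc=A A=soiled B=clean
t=5 Right ⇒ loc=B A=soiled B=clean

loc=B A=soiled B=clean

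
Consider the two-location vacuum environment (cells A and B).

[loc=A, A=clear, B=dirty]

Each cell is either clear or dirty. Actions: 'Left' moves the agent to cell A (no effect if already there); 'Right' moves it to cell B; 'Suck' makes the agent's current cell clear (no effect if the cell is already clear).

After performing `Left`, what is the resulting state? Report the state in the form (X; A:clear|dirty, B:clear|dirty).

(A; A:clear, B:dirty)

start: (A; A:clear, B:dirty)
1. Left → (A; A:clear, B:dirty)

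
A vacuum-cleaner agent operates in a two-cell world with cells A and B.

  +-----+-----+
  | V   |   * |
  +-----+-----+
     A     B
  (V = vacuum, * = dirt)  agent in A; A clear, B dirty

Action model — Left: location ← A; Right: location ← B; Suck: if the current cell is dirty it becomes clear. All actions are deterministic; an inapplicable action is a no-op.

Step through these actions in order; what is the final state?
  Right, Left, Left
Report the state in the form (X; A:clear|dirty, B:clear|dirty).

1. Right → (B; A:clear, B:dirty)
2. Left → (A; A:clear, B:dirty)
3. Left → (A; A:clear, B:dirty)

(A; A:clear, B:dirty)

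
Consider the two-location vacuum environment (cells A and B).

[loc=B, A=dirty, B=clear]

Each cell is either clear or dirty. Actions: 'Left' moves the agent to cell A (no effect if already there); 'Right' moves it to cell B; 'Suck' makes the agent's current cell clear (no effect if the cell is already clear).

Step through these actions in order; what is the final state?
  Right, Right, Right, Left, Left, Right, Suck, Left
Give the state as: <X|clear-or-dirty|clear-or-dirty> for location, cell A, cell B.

<A|dirty|clear>

step 1/8 (Right): <B|dirty|clear>
step 2/8 (Right): <B|dirty|clear>
step 3/8 (Right): <B|dirty|clear>
step 4/8 (Left): <A|dirty|clear>
step 5/8 (Left): <A|dirty|clear>
step 6/8 (Right): <B|dirty|clear>
step 7/8 (Suck): <B|dirty|clear>
step 8/8 (Left): <A|dirty|clear>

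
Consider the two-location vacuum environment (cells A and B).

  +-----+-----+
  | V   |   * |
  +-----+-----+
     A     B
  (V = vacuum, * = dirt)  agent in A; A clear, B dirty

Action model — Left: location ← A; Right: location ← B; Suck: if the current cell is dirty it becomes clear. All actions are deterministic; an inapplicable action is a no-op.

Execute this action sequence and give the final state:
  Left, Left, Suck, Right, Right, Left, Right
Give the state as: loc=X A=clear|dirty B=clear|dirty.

loc=B A=clear B=dirty

t=1 Left ⇒ loc=A A=clear B=dirty
t=2 Left ⇒ loc=A A=clear B=dirty
t=3 Suck ⇒ loc=A A=clear B=dirty
t=4 Right ⇒ loc=B A=clear B=dirty
t=5 Right ⇒ loc=B A=clear B=dirty
t=6 Left ⇒ loc=A A=clear B=dirty
t=7 Right ⇒ loc=B A=clear B=dirty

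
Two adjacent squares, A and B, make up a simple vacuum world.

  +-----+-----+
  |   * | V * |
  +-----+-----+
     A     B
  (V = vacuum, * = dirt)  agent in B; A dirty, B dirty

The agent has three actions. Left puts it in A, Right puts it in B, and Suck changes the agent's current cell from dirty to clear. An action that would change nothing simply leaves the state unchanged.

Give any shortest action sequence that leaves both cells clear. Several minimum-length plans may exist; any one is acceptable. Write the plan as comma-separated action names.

1. Suck → (B; A:dirty, B:clear)
2. Left → (A; A:dirty, B:clear)
3. Suck → (A; A:clear, B:clear)
min 3: Suck B + move + Suck A

Suck, Left, Suck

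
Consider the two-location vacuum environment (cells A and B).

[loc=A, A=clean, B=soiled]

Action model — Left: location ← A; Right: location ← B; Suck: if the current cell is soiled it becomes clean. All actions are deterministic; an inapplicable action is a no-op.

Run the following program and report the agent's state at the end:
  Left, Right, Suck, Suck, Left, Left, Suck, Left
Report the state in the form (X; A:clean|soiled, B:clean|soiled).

(A; A:clean, B:clean)

1) do Left; now (A; A:clean, B:soiled)
2) do Right; now (B; A:clean, B:soiled)
3) do Suck; now (B; A:clean, B:clean)
4) do Suck; now (B; A:clean, B:clean)
5) do Left; now (A; A:clean, B:clean)
6) do Left; now (A; A:clean, B:clean)
7) do Suck; now (A; A:clean, B:clean)
8) do Left; now (A; A:clean, B:clean)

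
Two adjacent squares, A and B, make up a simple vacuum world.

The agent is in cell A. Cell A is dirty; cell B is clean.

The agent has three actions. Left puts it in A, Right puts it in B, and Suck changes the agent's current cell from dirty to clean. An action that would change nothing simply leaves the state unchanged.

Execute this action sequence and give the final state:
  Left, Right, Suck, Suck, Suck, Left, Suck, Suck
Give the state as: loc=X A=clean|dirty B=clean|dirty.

Left (#1): loc=A A=dirty B=clean
Right (#2): loc=B A=dirty B=clean
Suck (#3): loc=B A=dirty B=clean
Suck (#4): loc=B A=dirty B=clean
Suck (#5): loc=B A=dirty B=clean
Left (#6): loc=A A=dirty B=clean
Suck (#7): loc=A A=clean B=clean
Suck (#8): loc=A A=clean B=clean

loc=A A=clean B=clean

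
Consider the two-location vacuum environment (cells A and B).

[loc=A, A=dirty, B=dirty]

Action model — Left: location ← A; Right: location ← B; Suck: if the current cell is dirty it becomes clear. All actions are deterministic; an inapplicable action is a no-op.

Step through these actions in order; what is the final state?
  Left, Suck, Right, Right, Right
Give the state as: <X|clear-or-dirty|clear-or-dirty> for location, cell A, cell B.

<B|clear|dirty>

Left (#1): <A|dirty|dirty>
Suck (#2): <A|clear|dirty>
Right (#3): <B|clear|dirty>
Right (#4): <B|clear|dirty>
Right (#5): <B|clear|dirty>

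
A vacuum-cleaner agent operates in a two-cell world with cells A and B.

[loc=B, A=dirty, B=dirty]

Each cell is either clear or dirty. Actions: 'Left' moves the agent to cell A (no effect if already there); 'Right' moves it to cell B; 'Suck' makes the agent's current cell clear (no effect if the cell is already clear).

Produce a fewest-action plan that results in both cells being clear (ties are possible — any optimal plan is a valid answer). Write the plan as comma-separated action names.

1. Suck → <B|dirty|clear>
2. Left → <A|dirty|clear>
3. Suck → <A|clear|clear>
min 3: Suck B + move + Suck A

Suck, Left, Suck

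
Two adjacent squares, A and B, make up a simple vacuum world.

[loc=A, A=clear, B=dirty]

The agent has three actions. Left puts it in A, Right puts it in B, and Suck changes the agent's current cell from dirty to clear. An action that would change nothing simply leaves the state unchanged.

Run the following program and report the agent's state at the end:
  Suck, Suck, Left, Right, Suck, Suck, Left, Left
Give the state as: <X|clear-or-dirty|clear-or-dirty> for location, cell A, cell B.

<A|clear|clear>

1. Suck → <A|clear|dirty>
2. Suck → <A|clear|dirty>
3. Left → <A|clear|dirty>
4. Right → <B|clear|dirty>
5. Suck → <B|clear|clear>
6. Suck → <B|clear|clear>
7. Left → <A|clear|clear>
8. Left → <A|clear|clear>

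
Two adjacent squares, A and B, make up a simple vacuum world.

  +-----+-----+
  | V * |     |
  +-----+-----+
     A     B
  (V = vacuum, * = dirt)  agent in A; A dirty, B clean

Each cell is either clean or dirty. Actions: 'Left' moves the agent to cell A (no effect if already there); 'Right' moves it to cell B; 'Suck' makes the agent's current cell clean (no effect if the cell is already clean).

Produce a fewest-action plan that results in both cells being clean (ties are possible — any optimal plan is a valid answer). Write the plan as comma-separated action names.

Suck

[1] after Suck: <A|clean|clean>
min 1: A is dirty, one Suck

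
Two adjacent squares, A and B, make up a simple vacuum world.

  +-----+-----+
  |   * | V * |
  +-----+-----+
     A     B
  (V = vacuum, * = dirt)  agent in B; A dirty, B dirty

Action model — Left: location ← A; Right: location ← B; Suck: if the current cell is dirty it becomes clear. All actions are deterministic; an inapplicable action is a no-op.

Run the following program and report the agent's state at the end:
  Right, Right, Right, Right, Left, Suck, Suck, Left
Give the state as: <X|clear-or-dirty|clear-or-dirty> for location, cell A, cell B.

Right (#1): <B|dirty|dirty>
Right (#2): <B|dirty|dirty>
Right (#3): <B|dirty|dirty>
Right (#4): <B|dirty|dirty>
Left (#5): <A|dirty|dirty>
Suck (#6): <A|clear|dirty>
Suck (#7): <A|clear|dirty>
Left (#8): <A|clear|dirty>

<A|clear|dirty>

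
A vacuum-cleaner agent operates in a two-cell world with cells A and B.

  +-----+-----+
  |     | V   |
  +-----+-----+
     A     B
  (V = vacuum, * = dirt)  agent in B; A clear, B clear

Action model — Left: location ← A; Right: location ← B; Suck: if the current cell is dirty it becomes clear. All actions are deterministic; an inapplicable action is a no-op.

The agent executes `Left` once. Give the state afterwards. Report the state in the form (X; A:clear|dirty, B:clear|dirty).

start: (B; A:clear, B:clear)
1) do Left; now (A; A:clear, B:clear)

(A; A:clear, B:clear)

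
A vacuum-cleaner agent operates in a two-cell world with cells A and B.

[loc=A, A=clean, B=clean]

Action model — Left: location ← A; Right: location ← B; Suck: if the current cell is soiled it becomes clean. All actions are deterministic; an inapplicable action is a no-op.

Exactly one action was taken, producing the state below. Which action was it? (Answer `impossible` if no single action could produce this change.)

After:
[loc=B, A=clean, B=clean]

try  Left: (A; A:clean, B:clean)
try Right: (B; A:clean, B:clean)  ← match
try  Suck: (A; A:clean, B:clean)

Right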